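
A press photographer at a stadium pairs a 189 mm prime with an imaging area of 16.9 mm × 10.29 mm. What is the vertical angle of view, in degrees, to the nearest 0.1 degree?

3.1°

Angle of view α = 2·arctan(h/2f) with h = 10.29 mm and f = 189 mm.
h/2f = 0.02722; arctan(0.02722) ≈ 1.5593°, so α ≈ 3.1187°.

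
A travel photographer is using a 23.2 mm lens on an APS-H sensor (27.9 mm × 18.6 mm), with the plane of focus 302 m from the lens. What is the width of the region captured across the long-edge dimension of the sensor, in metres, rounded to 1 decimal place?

363.2 m

dₒ: 302 m = 302000 mm.
Similar triangles through the lens centre give W/dₒ = w/dᵢ; with 1/f = 1/dₒ + 1/dᵢ this gives W = w·(dₒ − f)/f.
W = 27.9 mm × (302000 − 23.2) / 23.2 = 27.9 × 13016.2414 ≈ 363153.134 mm = 363.153 m.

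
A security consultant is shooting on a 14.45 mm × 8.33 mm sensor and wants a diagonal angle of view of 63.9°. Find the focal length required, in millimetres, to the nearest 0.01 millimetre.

13.37 mm

Sensor diagonal = √(14.45² + 8.33²) = √278.1914 ≈ 16.6791 mm.
From α = 2·arctan(d/2f) we get f = d / (2·tan(α/2)).
With d = 16.6791 mm and α/2 = 31.95°, tan(α/2) ≈ 0.62366, so f ≈ 16.6791 / 1.24731 ≈ 13.3720 mm.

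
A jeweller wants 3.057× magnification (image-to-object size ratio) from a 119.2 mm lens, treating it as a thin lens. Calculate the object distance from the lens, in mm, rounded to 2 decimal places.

With m = dᵢ/dₒ and 1/f = 1/dₒ + 1/dᵢ, substituting dᵢ = m·dₒ gives 1/f = (1 + 1/m)/dₒ, hence dₒ = f·(1 + 1/m).
dₒ = 119.2 × (1 + 1/3.057) = 119.2 × 1.32712 ≈ 158.192 mm.

158.19 mm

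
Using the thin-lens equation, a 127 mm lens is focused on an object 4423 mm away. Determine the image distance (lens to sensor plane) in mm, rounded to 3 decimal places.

1/dᵢ = 1/f − 1/dₒ = 1/127 − 1/4423 = 0.0076479 mm⁻¹.
dᵢ = 1/0.0076479 ≈ 130.7544 mm.

130.754 mm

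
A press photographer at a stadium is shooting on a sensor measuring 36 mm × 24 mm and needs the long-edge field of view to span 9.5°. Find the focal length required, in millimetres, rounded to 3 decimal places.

From α = 2·arctan(w/2f) we get f = w / (2·tan(α/2)).
With w = 36 mm and α/2 = 4.75°, tan(α/2) ≈ 0.08309, so f ≈ 36 / 0.16619 ≈ 216.6232 mm.

216.623 mm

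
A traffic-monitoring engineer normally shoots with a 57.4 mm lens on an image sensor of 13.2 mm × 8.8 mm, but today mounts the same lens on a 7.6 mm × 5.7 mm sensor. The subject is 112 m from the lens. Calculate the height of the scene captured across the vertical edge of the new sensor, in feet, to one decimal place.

The focal length stays 57.4 mm; the relevant sensor dimension is now h = 5.7 mm. Object distance dₒ = 112 m = 112000 mm.
Thin-lens field height W = h·(dₒ − f)/f = 5.7 × (112000 − 57.4)/57.4 ≈ 11116.251 mm = 11116.251/304.8 ft = 36.4706 ft.

36.5 ft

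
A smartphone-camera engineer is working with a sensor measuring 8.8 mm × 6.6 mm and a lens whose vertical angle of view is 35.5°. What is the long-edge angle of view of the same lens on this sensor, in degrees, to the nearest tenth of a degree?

46.2°

From the vertical AOV: f = 6.6 / (2·tan(17.75°)) = 6.6 / 0.64021 ≈ 10.3092 mm.
Long-edge AOV = 2·arctan(8.8 / (2 × 10.3092)) = 2·arctan(0.42680) ≈ 46.2259°.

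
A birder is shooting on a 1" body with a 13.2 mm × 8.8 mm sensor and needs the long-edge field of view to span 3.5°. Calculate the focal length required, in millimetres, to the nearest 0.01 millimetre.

From α = 2·arctan(w/2f) we get f = w / (2·tan(α/2)).
With w = 13.2 mm and α/2 = 1.75°, tan(α/2) ≈ 0.03055, so f ≈ 13.2 / 0.06111 ≈ 216.0197 mm.

216.02 mm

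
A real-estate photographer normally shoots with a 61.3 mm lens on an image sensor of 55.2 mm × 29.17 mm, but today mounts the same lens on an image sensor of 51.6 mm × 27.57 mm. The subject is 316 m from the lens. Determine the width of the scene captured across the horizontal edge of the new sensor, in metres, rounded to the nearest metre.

266 m

The focal length stays 61.3 mm; the relevant sensor dimension is now w = 51.6 mm. Object distance dₒ = 316 m = 316000 mm.
Thin-lens field width W = w·(dₒ − f)/f = 51.6 × (316000 − 61.3)/61.3 ≈ 265945.137 mm = 265.945 m.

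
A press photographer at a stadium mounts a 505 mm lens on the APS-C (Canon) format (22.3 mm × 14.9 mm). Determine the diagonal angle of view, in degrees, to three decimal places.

Sensor diagonal = √(22.3² + 14.9²) = √719.3000 ≈ 26.8198 mm.
Angle of view α = 2·arctan(d/2f) with d = 26.8198 mm and f = 505 mm.
d/2f = 0.02655; arctan(0.02655) ≈ 1.5211°, so α ≈ 3.0422°.

3.042°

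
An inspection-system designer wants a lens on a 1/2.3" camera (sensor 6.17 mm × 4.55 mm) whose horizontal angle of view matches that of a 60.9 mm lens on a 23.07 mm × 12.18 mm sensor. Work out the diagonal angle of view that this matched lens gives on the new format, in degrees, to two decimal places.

26.49°

Equal horizontal AOV ⇒ f₂ = f₁ · 6.17/23.07 = 60.9 × 0.26745 ≈ 16.2875 mm.
Sensor diagonal = √(6.17² + 4.55²) = √58.7714 ≈ 7.6663 mm.
Diagonal AOV on the new format = 2·arctan(7.6663 / (2 × 16.2875)) = 2·arctan(0.23534) ≈ 26.4862°.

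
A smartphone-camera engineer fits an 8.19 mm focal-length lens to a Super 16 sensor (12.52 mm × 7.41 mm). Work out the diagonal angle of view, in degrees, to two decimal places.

83.22°

Sensor diagonal = √(12.52² + 7.41²) = √211.6585 ≈ 14.5485 mm.
Angle of view α = 2·arctan(d/2f) with d = 14.5485 mm and f = 8.19 mm.
d/2f = 0.88819; arctan(0.88819) ≈ 41.6110°, so α ≈ 83.2221°.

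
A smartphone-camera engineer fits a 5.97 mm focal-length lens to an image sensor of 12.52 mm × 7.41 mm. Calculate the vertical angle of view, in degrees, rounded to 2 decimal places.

Angle of view α = 2·arctan(h/2f) with h = 7.41 mm and f = 5.97 mm.
h/2f = 0.62060; arctan(0.62060) ≈ 31.8239°, so α ≈ 63.6477°.

63.65°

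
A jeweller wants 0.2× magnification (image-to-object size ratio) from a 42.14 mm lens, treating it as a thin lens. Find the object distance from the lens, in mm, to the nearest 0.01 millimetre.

252.84 mm

With m = dᵢ/dₒ and 1/f = 1/dₒ + 1/dᵢ, substituting dᵢ = m·dₒ gives 1/f = (1 + 1/m)/dₒ, hence dₒ = f·(1 + 1/m).
dₒ = 42.14 × (1 + 1/0.2) = 42.14 × 6.00000 ≈ 252.840 mm.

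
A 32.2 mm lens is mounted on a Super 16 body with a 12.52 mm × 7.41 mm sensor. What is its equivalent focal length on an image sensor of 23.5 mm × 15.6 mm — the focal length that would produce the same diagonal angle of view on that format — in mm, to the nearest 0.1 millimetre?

62.4 mm

Sensor diagonal = √(12.52² + 7.41²) = √211.6585 ≈ 14.5485 mm.
Sensor diagonal = √(23.5² + 15.6²) = √795.6100 ≈ 28.2066 mm.
Equal angle of view means equal diagonal/f ratio, so f₂ = f₁ · (diagonal₂/diagonal₁) = 32.2 × 28.2066/14.5485.
f₂ = 32.2 × 1.93880 ≈ 62.429 mm.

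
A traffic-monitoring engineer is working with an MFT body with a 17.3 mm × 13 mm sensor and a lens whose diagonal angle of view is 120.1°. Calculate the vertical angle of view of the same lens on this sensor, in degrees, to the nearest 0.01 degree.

92.39°

Sensor diagonal = √(17.3² + 13²) = √468.2900 ≈ 21.6400 mm.
From the diagonal AOV: f = 21.6400 / (2·tan(60.05°)) = 21.6400 / 3.47109 ≈ 6.2343 mm.
Vertical AOV = 2·arctan(13 / (2 × 6.2343)) = 2·arctan(1.04261) ≈ 92.3901°.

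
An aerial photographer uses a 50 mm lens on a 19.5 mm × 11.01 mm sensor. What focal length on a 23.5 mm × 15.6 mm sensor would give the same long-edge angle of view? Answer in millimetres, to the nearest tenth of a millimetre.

60.3 mm

Equal angle of view means equal width/f ratio, so f₂ = f₁ · (width₂/width₁) = 50 × 23.5/19.5.
f₂ = 50 × 1.20513 ≈ 60.256 mm.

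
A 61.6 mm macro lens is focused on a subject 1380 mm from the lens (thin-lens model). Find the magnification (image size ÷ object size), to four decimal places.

0.0467×

Thin lens: 1/f = 1/dₒ + 1/dᵢ → 1/dᵢ = 1/61.6 − 1/1380 = 0.0155091 mm⁻¹, so dᵢ ≈ 64.4782 mm.
Magnification m = dᵢ/dₒ = 64.4782/1380 ≈ 0.04672.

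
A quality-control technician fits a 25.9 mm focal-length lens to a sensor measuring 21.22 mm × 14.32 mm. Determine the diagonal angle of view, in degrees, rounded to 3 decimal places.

Sensor diagonal = √(21.22² + 14.32²) = √655.3508 ≈ 25.5998 mm.
Angle of view α = 2·arctan(d/2f) with d = 25.5998 mm and f = 25.9 mm.
d/2f = 0.49421; arctan(0.49421) ≈ 26.2988°, so α ≈ 52.5976°.

52.598°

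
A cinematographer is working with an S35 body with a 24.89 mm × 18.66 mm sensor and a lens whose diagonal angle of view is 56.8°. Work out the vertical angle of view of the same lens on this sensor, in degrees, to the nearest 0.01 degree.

35.94°

Sensor diagonal = √(24.89² + 18.66²) = √967.7077 ≈ 31.1080 mm.
From the diagonal AOV: f = 31.1080 / (2·tan(28.4°)) = 31.1080 / 1.08140 ≈ 28.7665 mm.
Vertical AOV = 2·arctan(18.66 / (2 × 28.7665)) = 2·arctan(0.32434) ≈ 35.9394°.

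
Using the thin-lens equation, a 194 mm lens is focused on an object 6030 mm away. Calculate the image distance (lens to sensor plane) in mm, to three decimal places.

1/dᵢ = 1/f − 1/dₒ = 1/194 − 1/6030 = 0.0049888 mm⁻¹.
dᵢ = 1/0.0049888 ≈ 200.4489 mm.

200.449 mm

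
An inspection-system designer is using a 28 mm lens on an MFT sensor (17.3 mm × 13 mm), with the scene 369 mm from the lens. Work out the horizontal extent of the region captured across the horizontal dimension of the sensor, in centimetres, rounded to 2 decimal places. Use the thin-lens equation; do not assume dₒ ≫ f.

21.07 cm

Similar triangles through the lens centre give W/dₒ = w/dᵢ; with 1/f = 1/dₒ + 1/dᵢ this gives W = w·(dₒ − f)/f.
W = 17.3 mm × (369 − 28) / 28 = 17.3 × 12.1786 ≈ 210.689 mm = 21.0689 cm.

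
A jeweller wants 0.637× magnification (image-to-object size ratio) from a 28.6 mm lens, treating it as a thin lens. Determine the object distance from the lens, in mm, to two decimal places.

With m = dᵢ/dₒ and 1/f = 1/dₒ + 1/dᵢ, substituting dᵢ = m·dₒ gives 1/f = (1 + 1/m)/dₒ, hence dₒ = f·(1 + 1/m).
dₒ = 28.6 × (1 + 1/0.637) = 28.6 × 2.56986 ≈ 73.498 mm.

73.50 mm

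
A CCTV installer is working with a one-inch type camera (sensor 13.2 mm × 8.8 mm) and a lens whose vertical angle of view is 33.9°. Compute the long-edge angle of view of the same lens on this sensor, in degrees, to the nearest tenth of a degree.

From the vertical AOV: f = 8.8 / (2·tan(16.95°)) = 8.8 / 0.60955 ≈ 14.4368 mm.
Long-edge AOV = 2·arctan(13.2 / (2 × 14.4368)) = 2·arctan(0.45717) ≈ 49.1364°.

49.1°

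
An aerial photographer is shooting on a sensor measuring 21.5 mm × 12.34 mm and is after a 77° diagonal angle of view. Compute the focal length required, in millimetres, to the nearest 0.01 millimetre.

15.58 mm

Sensor diagonal = √(21.5² + 12.34²) = √614.5256 ≈ 24.7896 mm.
From α = 2·arctan(d/2f) we get f = d / (2·tan(α/2)).
With d = 24.7896 mm and α/2 = 38.5°, tan(α/2) ≈ 0.79544, so f ≈ 24.7896 / 1.59087 ≈ 15.5824 mm.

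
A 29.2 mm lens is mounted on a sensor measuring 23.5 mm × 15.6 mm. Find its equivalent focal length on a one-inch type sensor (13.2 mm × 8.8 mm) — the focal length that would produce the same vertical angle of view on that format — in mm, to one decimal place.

Equal angle of view means equal height/f ratio, so f₂ = f₁ · (height₂/height₁) = 29.2 × 8.8/15.6.
f₂ = 29.2 × 0.56410 ≈ 16.472 mm.

16.5 mm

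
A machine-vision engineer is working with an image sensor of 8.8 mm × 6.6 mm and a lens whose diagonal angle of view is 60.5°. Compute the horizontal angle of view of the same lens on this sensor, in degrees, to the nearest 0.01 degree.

Sensor diagonal = √(8.8² + 6.6²) = √121.0000 ≈ 11.0000 mm.
From the diagonal AOV: f = 11.0000 / (2·tan(30.25°)) = 11.0000 / 1.16637 ≈ 9.4310 mm.
Horizontal AOV = 2·arctan(8.8 / (2 × 9.4310)) = 2·arctan(0.46655) ≈ 50.0225°.

50.02°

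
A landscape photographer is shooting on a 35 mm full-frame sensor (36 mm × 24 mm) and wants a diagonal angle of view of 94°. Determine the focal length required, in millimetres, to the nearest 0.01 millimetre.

20.17 mm

Sensor diagonal = √(36² + 24²) = √1872.0000 ≈ 43.2666 mm.
From α = 2·arctan(d/2f) we get f = d / (2·tan(α/2)).
With d = 43.2666 mm and α/2 = 47°, tan(α/2) ≈ 1.07237, so f ≈ 43.2666 / 2.14474 ≈ 20.1734 mm.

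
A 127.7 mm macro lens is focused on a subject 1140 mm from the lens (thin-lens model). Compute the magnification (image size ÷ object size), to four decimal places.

0.1261×

Thin lens: 1/f = 1/dₒ + 1/dᵢ → 1/dᵢ = 1/127.7 − 1/1140 = 0.0069537 mm⁻¹, so dᵢ ≈ 143.8091 mm.
Magnification m = dᵢ/dₒ = 143.8091/1140 ≈ 0.12615.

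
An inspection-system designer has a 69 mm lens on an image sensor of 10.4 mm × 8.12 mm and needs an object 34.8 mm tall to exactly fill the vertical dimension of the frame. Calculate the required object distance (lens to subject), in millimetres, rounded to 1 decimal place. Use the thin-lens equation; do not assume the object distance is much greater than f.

364.7 mm

Magnification m = h/W = dᵢ/dₒ; combined with 1/f = 1/dₒ + 1/dᵢ this gives dₒ = f·(1 + W/h).
dₒ = 69 mm × (1 + 34.8/8.12) = 69 × 5.2857 ≈ 364.714 mm.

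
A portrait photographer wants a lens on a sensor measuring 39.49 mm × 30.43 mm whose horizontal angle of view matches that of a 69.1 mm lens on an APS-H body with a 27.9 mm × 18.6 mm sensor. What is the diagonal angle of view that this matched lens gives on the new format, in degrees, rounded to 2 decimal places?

Equal horizontal AOV ⇒ f₂ = f₁ · 39.49/27.9 = 69.1 × 1.41541 ≈ 97.8050 mm.
Sensor diagonal = √(39.49² + 30.43²) = √2485.4450 ≈ 49.8542 mm.
Diagonal AOV on the new format = 2·arctan(49.8542 / (2 × 97.8050)) = 2·arctan(0.25487) ≈ 28.5966°.

28.60°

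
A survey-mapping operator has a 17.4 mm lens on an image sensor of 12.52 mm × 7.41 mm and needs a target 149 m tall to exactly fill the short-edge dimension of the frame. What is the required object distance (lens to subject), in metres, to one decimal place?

349.9 m

W: 149 m = 149000 mm.
Magnification m = h/W = dᵢ/dₒ; combined with 1/f = 1/dₒ + 1/dᵢ this gives dₒ = f·(1 + W/h).
dₒ = 17.4 mm × (1 + 149000/7.41) = 17.4 × 20108.9622 ≈ 349895.943 mm = 349.896 m.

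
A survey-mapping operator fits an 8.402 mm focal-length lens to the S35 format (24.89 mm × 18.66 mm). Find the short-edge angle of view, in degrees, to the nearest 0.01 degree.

95.99°

Angle of view α = 2·arctan(h/2f) with h = 18.66 mm and f = 8.402 mm.
h/2f = 1.11045; arctan(1.11045) ≈ 47.9958°, so α ≈ 95.9917°.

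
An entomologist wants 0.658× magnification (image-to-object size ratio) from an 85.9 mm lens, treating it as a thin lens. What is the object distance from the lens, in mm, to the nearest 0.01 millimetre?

216.45 mm

With m = dᵢ/dₒ and 1/f = 1/dₒ + 1/dᵢ, substituting dᵢ = m·dₒ gives 1/f = (1 + 1/m)/dₒ, hence dₒ = f·(1 + 1/m).
dₒ = 85.9 × (1 + 1/0.658) = 85.9 × 2.51976 ≈ 216.447 mm.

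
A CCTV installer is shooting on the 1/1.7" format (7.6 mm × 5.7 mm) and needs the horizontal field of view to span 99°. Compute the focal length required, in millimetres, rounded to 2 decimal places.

From α = 2·arctan(w/2f) we get f = w / (2·tan(α/2)).
With w = 7.6 mm and α/2 = 49.5°, tan(α/2) ≈ 1.17085, so f ≈ 7.6 / 2.34170 ≈ 3.2455 mm.

3.25 mm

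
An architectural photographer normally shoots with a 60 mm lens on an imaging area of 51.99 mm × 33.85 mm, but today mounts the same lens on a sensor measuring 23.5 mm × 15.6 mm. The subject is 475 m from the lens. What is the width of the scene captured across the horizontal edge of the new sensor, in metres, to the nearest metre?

The focal length stays 60 mm; the relevant sensor dimension is now w = 23.5 mm. Object distance dₒ = 475 m = 475000 mm.
Thin-lens field width W = w·(dₒ − f)/f = 23.5 × (475000 − 60)/60 ≈ 186018.167 mm = 186.018 m.

186 m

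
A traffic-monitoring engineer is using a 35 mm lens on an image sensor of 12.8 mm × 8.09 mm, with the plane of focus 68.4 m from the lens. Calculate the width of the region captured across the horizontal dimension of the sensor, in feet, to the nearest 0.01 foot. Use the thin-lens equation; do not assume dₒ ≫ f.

82.03 ft

dₒ: 68.4 m = 68400 mm.
Similar triangles through the lens centre give W/dₒ = w/dᵢ; with 1/f = 1/dₒ + 1/dᵢ this gives W = w·(dₒ − f)/f.
W = 12.8 mm × (68400 − 35) / 35 = 12.8 × 1953.2857 ≈ 25002.057 mm = 25002.057/304.8 ft = 82.0277 ft.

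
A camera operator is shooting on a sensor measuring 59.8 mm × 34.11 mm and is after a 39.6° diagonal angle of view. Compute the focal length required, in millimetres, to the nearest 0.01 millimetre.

95.61 mm

Sensor diagonal = √(59.8² + 34.11²) = √4739.5321 ≈ 68.8443 mm.
From α = 2·arctan(d/2f) we get f = d / (2·tan(α/2)).
With d = 68.8443 mm and α/2 = 19.8°, tan(α/2) ≈ 0.36002, so f ≈ 68.8443 / 0.72004 ≈ 95.6111 mm.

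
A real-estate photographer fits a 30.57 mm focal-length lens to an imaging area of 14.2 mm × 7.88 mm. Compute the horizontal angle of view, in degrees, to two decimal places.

Angle of view α = 2·arctan(w/2f) with w = 14.2 mm and f = 30.57 mm.
w/2f = 0.23225; arctan(0.23225) ≈ 13.0754°, so α ≈ 26.1507°.

26.15°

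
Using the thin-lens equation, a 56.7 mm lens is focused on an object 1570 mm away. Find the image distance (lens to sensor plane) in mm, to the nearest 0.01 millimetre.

58.82 mm

1/dᵢ = 1/f − 1/dₒ = 1/56.7 − 1/1570 = 0.0169997 mm⁻¹.
dᵢ = 1/0.0169997 ≈ 58.8244 mm.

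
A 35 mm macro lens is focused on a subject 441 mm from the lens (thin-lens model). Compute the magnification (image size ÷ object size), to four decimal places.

Thin lens: 1/f = 1/dₒ + 1/dᵢ → 1/dᵢ = 1/35 − 1/441 = 0.0263039 mm⁻¹, so dᵢ ≈ 38.0172 mm.
Magnification m = dᵢ/dₒ = 38.0172/441 ≈ 0.08621.

0.0862×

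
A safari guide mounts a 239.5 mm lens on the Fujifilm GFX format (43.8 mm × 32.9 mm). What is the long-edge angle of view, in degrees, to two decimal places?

10.45°

Angle of view α = 2·arctan(w/2f) with w = 43.8 mm and f = 239.5 mm.
w/2f = 0.09144; arctan(0.09144) ≈ 5.2246°, so α ≈ 10.4493°.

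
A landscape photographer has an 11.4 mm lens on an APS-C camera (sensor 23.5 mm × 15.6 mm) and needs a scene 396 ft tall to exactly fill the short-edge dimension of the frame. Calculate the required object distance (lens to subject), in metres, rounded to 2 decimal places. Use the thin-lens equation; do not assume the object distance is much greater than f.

W: 396 ft × 304.8 mm/ft = 120700.80 mm.
Magnification m = h/W = dᵢ/dₒ; combined with 1/f = 1/dₒ + 1/dᵢ this gives dₒ = f·(1 + W/h).
dₒ = 11.4 mm × (1 + 120701/15.6) = 11.4 × 7738.2305 ≈ 88215.828 mm = 88.2158 m.

88.22 m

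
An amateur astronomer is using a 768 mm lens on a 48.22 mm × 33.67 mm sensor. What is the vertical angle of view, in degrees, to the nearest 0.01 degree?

Angle of view α = 2·arctan(h/2f) with h = 33.67 mm and f = 768 mm.
h/2f = 0.02192; arctan(0.02192) ≈ 1.2558°, so α ≈ 2.5115°.

2.51°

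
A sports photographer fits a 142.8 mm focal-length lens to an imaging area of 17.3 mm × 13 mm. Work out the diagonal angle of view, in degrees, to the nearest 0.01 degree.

Sensor diagonal = √(17.3² + 13²) = √468.2900 ≈ 21.6400 mm.
Angle of view α = 2·arctan(d/2f) with d = 21.6400 mm and f = 142.8 mm.
d/2f = 0.07577; arctan(0.07577) ≈ 4.3330°, so α ≈ 8.6661°.

8.67°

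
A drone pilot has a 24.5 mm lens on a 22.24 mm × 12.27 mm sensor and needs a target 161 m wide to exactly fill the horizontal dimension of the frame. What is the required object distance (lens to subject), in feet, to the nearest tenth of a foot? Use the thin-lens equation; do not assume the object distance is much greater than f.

582.0 ft

W: 161 m = 161000 mm.
Magnification m = w/W = dᵢ/dₒ; combined with 1/f = 1/dₒ + 1/dᵢ this gives dₒ = f·(1 + W/w).
dₒ = 24.5 mm × (1 + 161000/22.24) = 24.5 × 7240.2086 ≈ 177385.112 mm = 177385.112/304.8 ft = 581.972 ft.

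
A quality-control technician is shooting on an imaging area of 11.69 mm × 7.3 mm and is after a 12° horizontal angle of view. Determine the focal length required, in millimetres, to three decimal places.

55.611 mm

From α = 2·arctan(w/2f) we get f = w / (2·tan(α/2)).
With w = 11.69 mm and α/2 = 6°, tan(α/2) ≈ 0.10510, so f ≈ 11.69 / 0.21021 ≈ 55.6115 mm.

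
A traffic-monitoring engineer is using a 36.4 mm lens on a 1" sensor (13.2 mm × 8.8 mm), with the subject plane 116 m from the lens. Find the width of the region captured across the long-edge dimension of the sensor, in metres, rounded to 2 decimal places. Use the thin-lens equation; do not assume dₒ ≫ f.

42.05 m

dₒ: 116 m = 116000 mm.
Similar triangles through the lens centre give W/dₒ = w/dᵢ; with 1/f = 1/dₒ + 1/dᵢ this gives W = w·(dₒ − f)/f.
W = 13.2 mm × (116000 − 36.4) / 36.4 = 13.2 × 3185.8132 ≈ 42052.734 mm = 42.0527 m.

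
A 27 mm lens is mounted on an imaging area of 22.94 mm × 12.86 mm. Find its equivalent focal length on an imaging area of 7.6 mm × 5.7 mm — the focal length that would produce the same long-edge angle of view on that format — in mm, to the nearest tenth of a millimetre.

Equal angle of view means equal width/f ratio, so f₂ = f₁ · (width₂/width₁) = 27 × 7.6/22.94.
f₂ = 27 × 0.33130 ≈ 8.945 mm.

8.9 mm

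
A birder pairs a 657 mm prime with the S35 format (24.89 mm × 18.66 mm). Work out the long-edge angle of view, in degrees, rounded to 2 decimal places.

2.17°

Angle of view α = 2·arctan(w/2f) with w = 24.89 mm and f = 657 mm.
w/2f = 0.01894; arctan(0.01894) ≈ 1.0852°, so α ≈ 2.1704°.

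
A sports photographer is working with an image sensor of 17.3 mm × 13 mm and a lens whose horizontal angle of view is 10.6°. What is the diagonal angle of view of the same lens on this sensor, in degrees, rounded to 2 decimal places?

13.24°

From the horizontal AOV: f = 17.3 / (2·tan(5.3°)) = 17.3 / 0.18553 ≈ 93.2442 mm.
Sensor diagonal = √(17.3² + 13²) = √468.2900 ≈ 21.6400 mm.
Diagonal AOV = 2·arctan(21.6400 / (2 × 93.2442)) = 2·arctan(0.11604) ≈ 13.2379°.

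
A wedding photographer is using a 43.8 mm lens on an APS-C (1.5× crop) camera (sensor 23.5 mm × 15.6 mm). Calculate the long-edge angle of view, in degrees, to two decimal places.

30.03°

Angle of view α = 2·arctan(w/2f) with w = 23.5 mm and f = 43.8 mm.
w/2f = 0.26826; arctan(0.26826) ≈ 15.0169°, so α ≈ 30.0337°.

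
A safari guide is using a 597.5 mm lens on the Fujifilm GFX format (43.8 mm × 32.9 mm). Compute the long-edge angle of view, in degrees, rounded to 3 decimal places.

Angle of view α = 2·arctan(w/2f) with w = 43.8 mm and f = 597.5 mm.
w/2f = 0.03665; arctan(0.03665) ≈ 2.0991°, so α ≈ 4.1982°.

4.198°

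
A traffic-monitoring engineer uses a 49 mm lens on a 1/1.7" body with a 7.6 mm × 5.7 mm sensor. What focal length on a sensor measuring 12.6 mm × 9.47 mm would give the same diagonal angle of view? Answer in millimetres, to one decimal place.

Sensor diagonal = √(7.6² + 5.7²) = √90.2500 ≈ 9.5000 mm.
Sensor diagonal = √(12.6² + 9.47²) = √248.4409 ≈ 15.7620 mm.
Equal angle of view means equal diagonal/f ratio, so f₂ = f₁ · (diagonal₂/diagonal₁) = 49 × 15.7620/9.5000.
f₂ = 49 × 1.65916 ≈ 81.299 mm.

81.3 mm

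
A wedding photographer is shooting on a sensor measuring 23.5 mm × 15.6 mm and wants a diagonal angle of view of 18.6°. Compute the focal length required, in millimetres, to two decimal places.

Sensor diagonal = √(23.5² + 15.6²) = √795.6100 ≈ 28.2066 mm.
From α = 2·arctan(d/2f) we get f = d / (2·tan(α/2)).
With d = 28.2066 mm and α/2 = 9.3°, tan(α/2) ≈ 0.16376, so f ≈ 28.2066 / 0.32751 ≈ 86.1236 mm.

86.12 mm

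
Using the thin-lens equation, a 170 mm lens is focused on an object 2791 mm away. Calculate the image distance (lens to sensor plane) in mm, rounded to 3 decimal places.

1/dᵢ = 1/f − 1/dₒ = 1/170 − 1/2791 = 0.0055241 mm⁻¹.
dᵢ = 1/0.0055241 ≈ 181.0263 mm.

181.026 mm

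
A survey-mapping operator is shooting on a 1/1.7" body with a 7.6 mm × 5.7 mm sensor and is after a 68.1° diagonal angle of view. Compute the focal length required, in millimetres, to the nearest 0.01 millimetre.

Sensor diagonal = √(7.6² + 5.7²) = √90.2500 ≈ 9.5000 mm.
From α = 2·arctan(d/2f) we get f = d / (2·tan(α/2)).
With d = 9.5000 mm and α/2 = 34.05°, tan(α/2) ≈ 0.67578, so f ≈ 9.5000 / 1.35156 ≈ 7.0289 mm.

7.03 mm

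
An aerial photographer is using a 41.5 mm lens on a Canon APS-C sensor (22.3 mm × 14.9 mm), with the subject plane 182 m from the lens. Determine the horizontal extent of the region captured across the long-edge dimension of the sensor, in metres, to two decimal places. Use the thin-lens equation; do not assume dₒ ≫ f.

dₒ: 182 m = 182000 mm.
Similar triangles through the lens centre give W/dₒ = w/dᵢ; with 1/f = 1/dₒ + 1/dᵢ this gives W = w·(dₒ − f)/f.
W = 22.3 mm × (182000 − 41.5) / 41.5 = 22.3 × 4384.5422 ≈ 97775.290 mm = 97.7753 m.

97.78 m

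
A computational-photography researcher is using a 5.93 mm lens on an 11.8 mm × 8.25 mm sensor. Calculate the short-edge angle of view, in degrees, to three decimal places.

69.646°

Angle of view α = 2·arctan(h/2f) with h = 8.25 mm and f = 5.93 mm.
h/2f = 0.69562; arctan(0.69562) ≈ 34.8231°, so α ≈ 69.6461°.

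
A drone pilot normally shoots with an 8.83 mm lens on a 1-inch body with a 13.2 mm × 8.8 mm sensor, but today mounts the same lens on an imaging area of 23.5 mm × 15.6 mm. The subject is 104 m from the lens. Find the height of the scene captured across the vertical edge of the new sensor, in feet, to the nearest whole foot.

603 ft

The focal length stays 8.83 mm; the relevant sensor dimension is now h = 15.6 mm. Object distance dₒ = 104 m = 104000 mm.
Thin-lens field height W = h·(dₒ − f)/f = 15.6 × (104000 − 8.83)/8.83 ≈ 183721.659 mm = 183721.659/304.8 ft = 602.761 ft.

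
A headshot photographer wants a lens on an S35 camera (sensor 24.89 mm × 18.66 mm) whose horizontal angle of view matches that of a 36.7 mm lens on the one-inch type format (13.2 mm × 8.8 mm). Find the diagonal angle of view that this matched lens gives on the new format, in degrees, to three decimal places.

25.335°

Equal horizontal AOV ⇒ f₂ = f₁ · 24.89/13.2 = 36.7 × 1.88561 ≈ 69.2017 mm.
Sensor diagonal = √(24.89² + 18.66²) = √967.7077 ≈ 31.1080 mm.
Diagonal AOV on the new format = 2·arctan(31.1080 / (2 × 69.2017)) = 2·arctan(0.22476) ≈ 25.3349°.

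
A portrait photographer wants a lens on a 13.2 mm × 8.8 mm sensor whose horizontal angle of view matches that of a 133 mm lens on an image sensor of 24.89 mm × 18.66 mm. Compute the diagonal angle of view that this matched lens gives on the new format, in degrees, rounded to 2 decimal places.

Equal horizontal AOV ⇒ f₂ = f₁ · 13.2/24.89 = 133 × 0.53033 ≈ 70.5344 mm.
Sensor diagonal = √(13.2² + 8.8²) = √251.6800 ≈ 15.8644 mm.
Diagonal AOV on the new format = 2·arctan(15.8644 / (2 × 70.5344)) = 2·arctan(0.11246) ≈ 12.8329°.

12.83°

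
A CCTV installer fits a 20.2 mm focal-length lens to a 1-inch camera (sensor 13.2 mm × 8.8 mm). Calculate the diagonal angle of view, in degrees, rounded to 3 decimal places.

42.878°

Sensor diagonal = √(13.2² + 8.8²) = √251.6800 ≈ 15.8644 mm.
Angle of view α = 2·arctan(d/2f) with d = 15.8644 mm and f = 20.2 mm.
d/2f = 0.39268; arctan(0.39268) ≈ 21.4391°, so α ≈ 42.8783°.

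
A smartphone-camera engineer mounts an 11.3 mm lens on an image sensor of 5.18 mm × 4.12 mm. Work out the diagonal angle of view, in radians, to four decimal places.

Sensor diagonal = √(5.18² + 4.12²) = √43.8068 ≈ 6.6187 mm.
Angle of view α = 2·arctan(d/2f) with d = 6.6187 mm and f = 11.3 mm.
d/2f = 0.29286; arctan(0.29286) ≈ 0.2849 rad, so α ≈ 0.5698 rad.

0.5698 rad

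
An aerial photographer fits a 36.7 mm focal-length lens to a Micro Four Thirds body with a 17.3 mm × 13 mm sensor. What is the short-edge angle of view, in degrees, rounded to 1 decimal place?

20.1°

Angle of view α = 2·arctan(h/2f) with h = 13 mm and f = 36.7 mm.
h/2f = 0.17711; arctan(0.17711) ≈ 10.0436°, so α ≈ 20.0872°.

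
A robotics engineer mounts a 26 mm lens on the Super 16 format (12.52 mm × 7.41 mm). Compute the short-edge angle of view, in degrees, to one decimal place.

Angle of view α = 2·arctan(h/2f) with h = 7.41 mm and f = 26 mm.
h/2f = 0.14250; arctan(0.14250) ≈ 8.1100°, so α ≈ 16.2201°.

16.2°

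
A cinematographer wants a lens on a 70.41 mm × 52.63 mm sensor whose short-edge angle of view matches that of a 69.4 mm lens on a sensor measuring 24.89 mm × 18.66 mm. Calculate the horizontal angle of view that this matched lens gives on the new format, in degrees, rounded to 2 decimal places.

Equal short-edge AOV ⇒ f₂ = f₁ · 52.63/18.66 = 69.4 × 2.82047 ≈ 195.7407 mm.
Horizontal AOV on the new format = 2·arctan(70.41 / (2 × 195.7407)) = 2·arctan(0.17986) ≈ 20.3919°.

20.39°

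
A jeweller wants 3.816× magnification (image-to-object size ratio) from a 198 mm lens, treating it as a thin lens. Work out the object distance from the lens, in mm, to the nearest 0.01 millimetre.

With m = dᵢ/dₒ and 1/f = 1/dₒ + 1/dᵢ, substituting dᵢ = m·dₒ gives 1/f = (1 + 1/m)/dₒ, hence dₒ = f·(1 + 1/m).
dₒ = 198 × (1 + 1/3.816) = 198 × 1.26205 ≈ 249.887 mm.

249.89 mm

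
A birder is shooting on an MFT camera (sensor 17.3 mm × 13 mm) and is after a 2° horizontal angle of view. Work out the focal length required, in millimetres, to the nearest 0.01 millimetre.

From α = 2·arctan(w/2f) we get f = w / (2·tan(α/2)).
With w = 17.3 mm and α/2 = 1°, tan(α/2) ≈ 0.01746, so f ≈ 17.3 / 0.03491 ≈ 495.5582 mm.

495.56 mm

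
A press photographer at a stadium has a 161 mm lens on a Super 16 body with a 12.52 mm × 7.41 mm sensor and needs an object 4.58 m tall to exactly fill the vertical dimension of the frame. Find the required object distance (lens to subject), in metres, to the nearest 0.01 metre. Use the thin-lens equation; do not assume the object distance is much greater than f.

W: 4.58 m = 4580 mm.
Magnification m = h/W = dᵢ/dₒ; combined with 1/f = 1/dₒ + 1/dᵢ this gives dₒ = f·(1 + W/h).
dₒ = 161 mm × (1 + 4580/7.41) = 161 × 619.0837 ≈ 99672.471 mm = 99.6725 m.

99.67 m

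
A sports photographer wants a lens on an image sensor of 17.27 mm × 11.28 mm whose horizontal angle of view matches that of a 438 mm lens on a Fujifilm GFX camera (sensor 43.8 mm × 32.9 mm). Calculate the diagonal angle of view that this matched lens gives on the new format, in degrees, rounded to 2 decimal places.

6.84°

Equal horizontal AOV ⇒ f₂ = f₁ · 17.27/43.8 = 438 × 0.39429 ≈ 172.7000 mm.
Sensor diagonal = √(17.27² + 11.28²) = √425.4913 ≈ 20.6274 mm.
Diagonal AOV on the new format = 2·arctan(20.6274 / (2 × 172.7000)) = 2·arctan(0.05972) ≈ 6.8353°.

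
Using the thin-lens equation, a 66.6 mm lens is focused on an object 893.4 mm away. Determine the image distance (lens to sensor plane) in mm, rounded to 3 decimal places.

71.965 mm

1/dᵢ = 1/f − 1/dₒ = 1/66.6 − 1/893.4 = 0.0138957 mm⁻¹.
dᵢ = 1/0.0138957 ≈ 71.9647 mm.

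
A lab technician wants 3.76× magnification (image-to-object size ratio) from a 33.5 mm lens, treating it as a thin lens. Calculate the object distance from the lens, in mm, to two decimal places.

With m = dᵢ/dₒ and 1/f = 1/dₒ + 1/dᵢ, substituting dᵢ = m·dₒ gives 1/f = (1 + 1/m)/dₒ, hence dₒ = f·(1 + 1/m).
dₒ = 33.5 × (1 + 1/3.76) = 33.5 × 1.26596 ≈ 42.410 mm.

42.41 mm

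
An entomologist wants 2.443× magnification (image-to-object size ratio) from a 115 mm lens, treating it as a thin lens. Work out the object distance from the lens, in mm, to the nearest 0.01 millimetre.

With m = dᵢ/dₒ and 1/f = 1/dₒ + 1/dᵢ, substituting dᵢ = m·dₒ gives 1/f = (1 + 1/m)/dₒ, hence dₒ = f·(1 + 1/m).
dₒ = 115 × (1 + 1/2.443) = 115 × 1.40933 ≈ 162.073 mm.

162.07 mm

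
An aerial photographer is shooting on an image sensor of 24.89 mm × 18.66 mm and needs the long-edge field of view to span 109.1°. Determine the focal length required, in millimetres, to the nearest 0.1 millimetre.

From α = 2·arctan(w/2f) we get f = w / (2·tan(α/2)).
With w = 24.89 mm and α/2 = 54.55°, tan(α/2) ≈ 1.40454, so f ≈ 24.89 / 2.80908 ≈ 8.8606 mm.

8.9 mm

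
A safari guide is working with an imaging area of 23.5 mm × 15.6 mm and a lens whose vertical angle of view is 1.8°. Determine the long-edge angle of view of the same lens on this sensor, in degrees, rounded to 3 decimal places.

2.711°

From the vertical AOV: f = 15.6 / (2·tan(0.9°)) = 15.6 / 0.03142 ≈ 496.5226 mm.
Long-edge AOV = 2·arctan(23.5 / (2 × 496.5226)) = 2·arctan(0.02366) ≈ 2.7113°.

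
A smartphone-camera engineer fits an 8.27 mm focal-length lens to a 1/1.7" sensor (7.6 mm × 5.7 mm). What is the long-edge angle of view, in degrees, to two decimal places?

Angle of view α = 2·arctan(w/2f) with w = 7.6 mm and f = 8.27 mm.
w/2f = 0.45949; arctan(0.45949) ≈ 24.6784°, so α ≈ 49.3568°.

49.36°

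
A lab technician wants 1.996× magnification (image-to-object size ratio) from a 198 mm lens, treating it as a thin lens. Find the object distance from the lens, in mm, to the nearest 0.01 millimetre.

297.20 mm

With m = dᵢ/dₒ and 1/f = 1/dₒ + 1/dᵢ, substituting dᵢ = m·dₒ gives 1/f = (1 + 1/m)/dₒ, hence dₒ = f·(1 + 1/m).
dₒ = 198 × (1 + 1/1.996) = 198 × 1.50100 ≈ 297.198 mm.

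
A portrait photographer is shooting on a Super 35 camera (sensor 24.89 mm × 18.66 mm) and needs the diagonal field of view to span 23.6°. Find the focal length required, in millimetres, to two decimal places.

Sensor diagonal = √(24.89² + 18.66²) = √967.7077 ≈ 31.1080 mm.
From α = 2·arctan(d/2f) we get f = d / (2·tan(α/2)).
With d = 31.1080 mm and α/2 = 11.8°, tan(α/2) ≈ 0.20891, so f ≈ 31.1080 / 0.41782 ≈ 74.4528 mm.

74.45 mm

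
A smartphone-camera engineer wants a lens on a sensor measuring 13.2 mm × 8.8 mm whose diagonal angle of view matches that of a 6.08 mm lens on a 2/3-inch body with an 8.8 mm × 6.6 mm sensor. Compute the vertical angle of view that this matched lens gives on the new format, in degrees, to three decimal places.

53.294°

Sensor diagonal = √(8.8² + 6.6²) = √121.0000 ≈ 11.0000 mm.
Sensor diagonal = √(13.2² + 8.8²) = √251.6800 ≈ 15.8644 mm.
Equal diagonal AOV ⇒ f₂ = f₁ · 15.8644/11.0000 = 6.08 × 1.44222 ≈ 8.7687 mm.
Vertical AOV on the new format = 2·arctan(8.8 / (2 × 8.7687)) = 2·arctan(0.50178) ≈ 53.2936°.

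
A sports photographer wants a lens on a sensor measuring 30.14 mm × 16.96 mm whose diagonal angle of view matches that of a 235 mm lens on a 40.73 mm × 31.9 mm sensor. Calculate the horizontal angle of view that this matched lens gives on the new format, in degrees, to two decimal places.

10.96°

Sensor diagonal = √(40.73² + 31.9²) = √2676.5429 ≈ 51.7353 mm.
Sensor diagonal = √(30.14² + 16.96²) = √1196.0612 ≈ 34.5841 mm.
Equal diagonal AOV ⇒ f₂ = f₁ · 34.5841/51.7353 = 235 × 0.66848 ≈ 157.0932 mm.
Horizontal AOV on the new format = 2·arctan(30.14 / (2 × 157.0932)) = 2·arctan(0.09593) ≈ 10.9593°.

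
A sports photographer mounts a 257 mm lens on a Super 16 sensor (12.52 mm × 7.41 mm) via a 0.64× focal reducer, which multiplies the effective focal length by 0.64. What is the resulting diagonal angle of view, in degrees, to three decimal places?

5.065°

Effective focal length f = 257 × 0.64 = 164.48 mm.
Sensor diagonal = √(12.52² + 7.41²) = √211.6585 ≈ 14.5485 mm.
α = 2·arctan(14.548 / (2 × 164.48)) = 2·arctan(0.04423) ≈ 5.0646°.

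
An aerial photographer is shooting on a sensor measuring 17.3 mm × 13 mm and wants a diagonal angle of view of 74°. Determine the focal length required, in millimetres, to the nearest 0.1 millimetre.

14.4 mm

Sensor diagonal = √(17.3² + 13²) = √468.2900 ≈ 21.6400 mm.
From α = 2·arctan(d/2f) we get f = d / (2·tan(α/2)).
With d = 21.6400 mm and α/2 = 37°, tan(α/2) ≈ 0.75355, so f ≈ 21.6400 / 1.50711 ≈ 14.3586 mm.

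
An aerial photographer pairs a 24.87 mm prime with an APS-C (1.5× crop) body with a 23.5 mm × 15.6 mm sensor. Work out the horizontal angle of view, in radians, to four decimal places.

0.8827 rad

Angle of view α = 2·arctan(w/2f) with w = 23.5 mm and f = 24.87 mm.
w/2f = 0.47246; arctan(0.47246) ≈ 0.4414 rad, so α ≈ 0.8827 rad.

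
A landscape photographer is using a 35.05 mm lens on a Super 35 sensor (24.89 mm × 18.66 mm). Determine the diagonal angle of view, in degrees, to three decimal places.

47.860°

Sensor diagonal = √(24.89² + 18.66²) = √967.7077 ≈ 31.1080 mm.
Angle of view α = 2·arctan(d/2f) with d = 31.1080 mm and f = 35.05 mm.
d/2f = 0.44377; arctan(0.44377) ≈ 23.9300°, so α ≈ 47.8600°.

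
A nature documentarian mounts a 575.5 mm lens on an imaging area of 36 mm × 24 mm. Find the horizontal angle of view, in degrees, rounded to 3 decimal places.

Angle of view α = 2·arctan(w/2f) with w = 36 mm and f = 575.5 mm.
w/2f = 0.03128; arctan(0.03128) ≈ 1.7915°, so α ≈ 3.5829°.

3.583°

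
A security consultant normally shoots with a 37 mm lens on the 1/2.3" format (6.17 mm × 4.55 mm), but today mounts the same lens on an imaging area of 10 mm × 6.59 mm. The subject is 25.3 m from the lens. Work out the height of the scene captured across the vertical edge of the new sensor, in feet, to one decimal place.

The focal length stays 37 mm; the relevant sensor dimension is now h = 6.59 mm. Object distance dₒ = 25.3 m = 25300 mm.
Thin-lens field height W = h·(dₒ − f)/f = 6.59 × (25300 − 37)/37 ≈ 4499.545 mm = 4499.545/304.8 ft = 14.7623 ft.

14.8 ft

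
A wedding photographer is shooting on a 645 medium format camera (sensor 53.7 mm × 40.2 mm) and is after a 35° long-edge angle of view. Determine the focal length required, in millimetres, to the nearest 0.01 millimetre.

From α = 2·arctan(w/2f) we get f = w / (2·tan(α/2)).
With w = 53.7 mm and α/2 = 17.5°, tan(α/2) ≈ 0.31530, so f ≈ 53.7 / 0.63060 ≈ 85.1573 mm.

85.16 mm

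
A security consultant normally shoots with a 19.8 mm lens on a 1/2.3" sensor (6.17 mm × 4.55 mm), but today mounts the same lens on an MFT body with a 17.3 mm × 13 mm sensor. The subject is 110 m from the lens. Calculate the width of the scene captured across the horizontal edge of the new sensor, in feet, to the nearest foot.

The focal length stays 19.8 mm; the relevant sensor dimension is now w = 17.3 mm. Object distance dₒ = 110 m = 110000 mm.
Thin-lens field width W = w·(dₒ − f)/f = 17.3 × (110000 − 19.8)/19.8 ≈ 96093.811 mm = 96093.811/304.8 ft = 315.268 ft.

315 ft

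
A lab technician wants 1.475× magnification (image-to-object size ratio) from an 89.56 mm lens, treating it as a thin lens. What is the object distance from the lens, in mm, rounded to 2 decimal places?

With m = dᵢ/dₒ and 1/f = 1/dₒ + 1/dᵢ, substituting dᵢ = m·dₒ gives 1/f = (1 + 1/m)/dₒ, hence dₒ = f·(1 + 1/m).
dₒ = 89.56 × (1 + 1/1.475) = 89.56 × 1.67797 ≈ 150.279 mm.

150.28 mm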